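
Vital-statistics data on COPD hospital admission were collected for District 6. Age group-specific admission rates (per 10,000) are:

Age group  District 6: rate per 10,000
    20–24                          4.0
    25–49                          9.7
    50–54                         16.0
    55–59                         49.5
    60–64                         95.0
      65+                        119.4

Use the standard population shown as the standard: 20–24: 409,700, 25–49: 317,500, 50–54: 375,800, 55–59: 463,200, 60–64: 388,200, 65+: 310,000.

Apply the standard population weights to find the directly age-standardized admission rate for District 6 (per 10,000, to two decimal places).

Standard total = 2,264,400; weights = 0.1809, 0.1402, 0.1660, 0.2046, 0.1714, 0.1369.
Standardized rate: 0.1809×4.0 + 0.1402×9.7 + 0.1660×16.0 + 0.2046×49.5 + 0.1714×95.0 + 0.1369×119.4 = 47.4972 per 10,000.

47.50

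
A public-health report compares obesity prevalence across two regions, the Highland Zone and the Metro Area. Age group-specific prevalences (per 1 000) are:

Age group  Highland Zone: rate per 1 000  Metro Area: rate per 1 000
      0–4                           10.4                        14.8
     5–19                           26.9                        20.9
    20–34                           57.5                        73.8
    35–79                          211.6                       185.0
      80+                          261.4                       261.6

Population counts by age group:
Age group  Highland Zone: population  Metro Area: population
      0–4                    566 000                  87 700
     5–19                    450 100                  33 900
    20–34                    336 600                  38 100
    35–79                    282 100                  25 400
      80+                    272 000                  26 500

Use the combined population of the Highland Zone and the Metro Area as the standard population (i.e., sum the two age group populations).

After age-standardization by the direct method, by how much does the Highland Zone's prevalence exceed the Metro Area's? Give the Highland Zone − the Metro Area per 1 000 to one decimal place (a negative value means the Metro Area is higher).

1.0

Combined standard total = 2 118 400; weights = 0.3086, 0.2285, 0.1769, 0.1452, 0.1409.
The Highland Zone: 0.3086×10.4 + 0.2285×26.9 + 0.1769×57.5 + 0.1452×211.6 + 0.1409×261.4 = 87.0743 per 1 000.
The Metro Area: 0.3086×14.8 + 0.2285×20.9 + 0.1769×73.8 + 0.1452×185.0 + 0.1409×261.6 = 86.1114 per 1 000.
Difference = 87.0743 − 86.1114 = 0.9629.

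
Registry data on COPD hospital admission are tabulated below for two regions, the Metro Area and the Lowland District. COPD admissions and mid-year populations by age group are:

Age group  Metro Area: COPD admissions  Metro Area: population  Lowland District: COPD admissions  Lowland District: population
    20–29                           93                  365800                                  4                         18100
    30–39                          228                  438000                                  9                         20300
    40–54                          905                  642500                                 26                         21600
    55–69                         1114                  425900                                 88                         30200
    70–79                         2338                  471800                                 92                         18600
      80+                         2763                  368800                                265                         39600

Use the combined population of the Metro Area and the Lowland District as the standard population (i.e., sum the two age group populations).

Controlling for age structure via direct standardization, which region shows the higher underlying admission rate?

Age-specific rates per 10000 for the Metro Area: 2.54, 5.21, 14.09, 26.16, 49.55, 74.92.
For the Lowland District: 2.21, 4.43, 12.04, 29.14, 49.46, 66.92.
Combined standard total = 2861200; weights = 0.1342, 0.1602, 0.2321, 0.1594, 0.1714, 0.1427.
The Metro Area: 0.1342×2.54 + 0.1602×5.21 + 0.2321×14.09 + 0.1594×26.16 + 0.1714×49.55 + 0.1427×74.92 = 27.8010 per 10000.
The Lowland District: 0.1342×2.21 + 0.1602×4.43 + 0.2321×12.04 + 0.1594×29.14 + 0.1714×49.46 + 0.1427×66.92 = 26.4751 per 10000.
The crude rates (27.43 vs 32.61) would put the Lowland District higher, but that reflects its age composition; once standardized to a common age structure, the Metro Area has the higher underlying rate.

Metro Area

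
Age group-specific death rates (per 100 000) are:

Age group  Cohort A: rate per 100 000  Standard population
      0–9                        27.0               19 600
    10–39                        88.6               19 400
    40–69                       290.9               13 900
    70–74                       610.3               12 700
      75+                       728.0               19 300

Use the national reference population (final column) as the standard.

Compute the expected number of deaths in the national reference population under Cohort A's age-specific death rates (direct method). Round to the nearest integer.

Expected deaths = Σ (standard pop × age-specific rate ÷ 100 000)
= 19 600×27.0/100 000 + 19 400×88.6/100 000 + 13 900×290.9/100 000 + 12 700×610.3/100 000 + 19 300×728.0/100 000
= 5.29 + 17.19 + 40.44 + 77.51 + 140.50 = 280.93.

281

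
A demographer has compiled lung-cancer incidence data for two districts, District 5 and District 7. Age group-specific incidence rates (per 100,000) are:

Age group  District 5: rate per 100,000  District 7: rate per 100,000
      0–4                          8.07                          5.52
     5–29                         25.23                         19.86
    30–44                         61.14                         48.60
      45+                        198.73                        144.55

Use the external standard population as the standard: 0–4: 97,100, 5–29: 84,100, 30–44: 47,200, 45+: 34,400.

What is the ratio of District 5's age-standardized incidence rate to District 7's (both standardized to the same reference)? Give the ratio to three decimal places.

1.333

Standard total = 262,800; weights = 0.3695, 0.3200, 0.1796, 0.1309.
District 5: 0.3695×8.07 + 0.3200×25.23 + 0.1796×61.14 + 0.1309×198.73 = 48.0501 per 100,000.
District 7: 0.3695×5.52 + 0.3200×19.86 + 0.1796×48.60 + 0.1309×144.55 = 36.0451 per 100,000.
Ratio = 48.0501 ÷ 36.0451 = 1.33305.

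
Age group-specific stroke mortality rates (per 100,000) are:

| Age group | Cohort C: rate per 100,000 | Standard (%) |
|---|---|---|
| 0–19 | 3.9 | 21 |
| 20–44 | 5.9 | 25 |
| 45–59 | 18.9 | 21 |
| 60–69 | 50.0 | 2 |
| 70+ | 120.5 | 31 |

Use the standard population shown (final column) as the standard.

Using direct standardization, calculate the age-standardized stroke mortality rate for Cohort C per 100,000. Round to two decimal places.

44.62

Standard weights: 0.21, 0.25, 0.21, 0.02, 0.31.
Standardized rate: 0.2100×3.9 + 0.2500×5.9 + 0.2100×18.9 + 0.0200×50.0 + 0.3100×120.5 = 44.6180 per 100,000.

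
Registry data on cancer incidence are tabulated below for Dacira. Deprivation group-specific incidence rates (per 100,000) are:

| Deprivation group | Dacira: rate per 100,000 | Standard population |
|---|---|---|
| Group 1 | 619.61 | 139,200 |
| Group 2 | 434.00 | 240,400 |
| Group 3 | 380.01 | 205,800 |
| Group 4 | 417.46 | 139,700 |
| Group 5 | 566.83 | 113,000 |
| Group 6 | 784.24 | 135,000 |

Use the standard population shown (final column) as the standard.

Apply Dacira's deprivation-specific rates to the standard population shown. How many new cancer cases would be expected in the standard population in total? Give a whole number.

4970

Expected new cancer cases = Σ (standard pop × deprivation-specific rate ÷ 100,000)
= 139,200×619.61/100,000 + 240,400×434.00/100,000 + 205,800×380.01/100,000 + 139,700×417.46/100,000 + 113,000×566.83/100,000 + 135,000×784.24/100,000
= 862.50 + 1043.34 + 782.06 + 583.19 + 640.52 + 1058.72 = 4970.33.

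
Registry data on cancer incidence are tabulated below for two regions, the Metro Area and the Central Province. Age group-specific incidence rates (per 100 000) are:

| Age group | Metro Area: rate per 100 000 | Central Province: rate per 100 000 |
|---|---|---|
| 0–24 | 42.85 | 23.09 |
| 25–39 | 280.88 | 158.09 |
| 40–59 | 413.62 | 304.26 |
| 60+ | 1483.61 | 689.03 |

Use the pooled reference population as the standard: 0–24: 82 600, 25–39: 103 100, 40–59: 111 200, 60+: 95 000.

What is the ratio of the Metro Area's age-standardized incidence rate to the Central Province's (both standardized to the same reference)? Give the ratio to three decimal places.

Standard total = 391 900; weights = 0.2108, 0.2631, 0.2837, 0.2424.
The Metro Area: 0.2108×42.85 + 0.2631×280.88 + 0.2837×413.62 + 0.2424×1483.61 = 559.9276 per 100 000.
The Central Province: 0.2108×23.09 + 0.2631×158.09 + 0.2837×304.26 + 0.2424×689.03 = 299.8160 per 100 000.
Ratio = 559.9276 ÷ 299.8160 = 1.86757.

1.868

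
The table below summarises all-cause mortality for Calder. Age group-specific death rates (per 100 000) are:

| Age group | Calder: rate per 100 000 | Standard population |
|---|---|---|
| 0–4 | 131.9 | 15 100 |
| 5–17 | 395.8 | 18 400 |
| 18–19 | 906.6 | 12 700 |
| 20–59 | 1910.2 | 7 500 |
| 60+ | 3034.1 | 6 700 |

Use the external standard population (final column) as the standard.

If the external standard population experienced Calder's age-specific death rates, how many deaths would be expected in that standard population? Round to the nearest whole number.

554

Expected deaths = Σ (standard pop × age-specific rate ÷ 100 000)
= 15 100×131.9/100 000 + 18 400×395.8/100 000 + 12 700×906.6/100 000 + 7 500×1910.2/100 000 + 6 700×3034.1/100 000
= 19.92 + 72.83 + 115.14 + 143.26 + 203.28 = 554.43.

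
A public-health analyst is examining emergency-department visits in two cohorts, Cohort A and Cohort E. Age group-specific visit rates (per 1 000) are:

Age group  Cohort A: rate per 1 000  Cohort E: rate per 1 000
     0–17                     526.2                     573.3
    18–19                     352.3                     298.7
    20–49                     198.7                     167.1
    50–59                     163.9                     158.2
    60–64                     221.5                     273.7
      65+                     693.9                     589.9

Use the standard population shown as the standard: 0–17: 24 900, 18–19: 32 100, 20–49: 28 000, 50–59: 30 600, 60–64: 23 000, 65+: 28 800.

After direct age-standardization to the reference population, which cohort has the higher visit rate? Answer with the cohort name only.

Cohort A

Standard total = 167 400; weights = 0.1487, 0.1918, 0.1673, 0.1828, 0.1374, 0.1720.
Cohort A: 0.1487×526.2 + 0.1918×352.3 + 0.1673×198.7 + 0.1828×163.9 + 0.1374×221.5 + 0.1720×693.9 = 358.8349 per 1 000.
Cohort E: 0.1487×573.3 + 0.1918×298.7 + 0.1673×167.1 + 0.1828×158.2 + 0.1374×273.7 + 0.1720×589.9 = 338.5148 per 1 000.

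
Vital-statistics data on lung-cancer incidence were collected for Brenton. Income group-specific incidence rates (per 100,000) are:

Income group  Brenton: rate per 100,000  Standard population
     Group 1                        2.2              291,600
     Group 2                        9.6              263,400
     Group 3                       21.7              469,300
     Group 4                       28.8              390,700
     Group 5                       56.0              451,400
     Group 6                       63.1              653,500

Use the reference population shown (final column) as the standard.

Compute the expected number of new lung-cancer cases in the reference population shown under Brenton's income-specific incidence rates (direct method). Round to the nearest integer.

911

Expected new lung-cancer cases = Σ (standard pop × income-specific rate ÷ 100,000)
= 291,600×2.2/100,000 + 263,400×9.6/100,000 + 469,300×21.7/100,000 + 390,700×28.8/100,000 + 451,400×56.0/100,000 + 653,500×63.1/100,000
= 6.42 + 25.29 + 101.84 + 112.52 + 252.78 + 412.36 = 911.20.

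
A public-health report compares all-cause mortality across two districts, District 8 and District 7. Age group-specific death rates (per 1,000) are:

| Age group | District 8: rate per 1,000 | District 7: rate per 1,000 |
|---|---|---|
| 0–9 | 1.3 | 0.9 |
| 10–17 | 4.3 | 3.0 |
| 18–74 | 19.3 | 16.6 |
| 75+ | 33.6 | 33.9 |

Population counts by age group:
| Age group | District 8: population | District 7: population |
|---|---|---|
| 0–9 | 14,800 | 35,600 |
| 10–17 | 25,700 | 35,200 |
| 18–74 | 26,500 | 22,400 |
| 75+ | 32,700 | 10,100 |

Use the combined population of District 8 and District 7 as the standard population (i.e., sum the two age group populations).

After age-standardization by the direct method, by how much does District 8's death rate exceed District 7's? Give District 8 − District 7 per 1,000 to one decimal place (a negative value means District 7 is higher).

1.1

Combined standard total = 203,000; weights = 0.2483, 0.3000, 0.2409, 0.2108.
District 8: 0.2483×1.3 + 0.3000×4.3 + 0.2409×19.3 + 0.2108×33.6 = 13.3460 per 1,000.
District 7: 0.2483×0.9 + 0.3000×3.0 + 0.2409×16.6 + 0.2108×33.9 = 12.2696 per 1,000.
Difference = 13.3460 − 12.2696 = 1.0765.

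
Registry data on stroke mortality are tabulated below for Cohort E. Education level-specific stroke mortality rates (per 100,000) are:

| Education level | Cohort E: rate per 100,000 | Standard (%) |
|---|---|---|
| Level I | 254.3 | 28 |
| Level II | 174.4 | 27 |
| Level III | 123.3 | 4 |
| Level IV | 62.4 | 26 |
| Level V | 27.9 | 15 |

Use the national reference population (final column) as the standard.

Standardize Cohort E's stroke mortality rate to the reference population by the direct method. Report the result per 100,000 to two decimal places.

143.63

Standard weights: 0.28, 0.27, 0.04, 0.26, 0.15.
Standardized rate: 0.2800×254.3 + 0.2700×174.4 + 0.0400×123.3 + 0.2600×62.4 + 0.1500×27.9 = 143.6330 per 100,000.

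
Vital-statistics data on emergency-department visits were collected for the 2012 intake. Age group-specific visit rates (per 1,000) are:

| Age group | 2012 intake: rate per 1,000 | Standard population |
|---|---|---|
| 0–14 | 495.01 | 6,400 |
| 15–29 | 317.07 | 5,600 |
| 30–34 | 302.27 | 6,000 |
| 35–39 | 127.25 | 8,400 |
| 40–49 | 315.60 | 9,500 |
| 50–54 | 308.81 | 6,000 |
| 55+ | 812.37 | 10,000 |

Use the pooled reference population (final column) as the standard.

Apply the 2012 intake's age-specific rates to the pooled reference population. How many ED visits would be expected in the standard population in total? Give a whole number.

20801

Expected ED visits = Σ (standard pop × age-specific rate ÷ 1,000)
= 6,400×495.01/1,000 + 5,600×317.07/1,000 + 6,000×302.27/1,000 + 8,400×127.25/1,000 + 9,500×315.60/1,000 + 6,000×308.81/1,000 + 10,000×812.37/1,000
= 3168.06 + 1775.59 + 1813.62 + 1068.90 + 2998.20 + 1852.86 + 8123.70 = 20800.94.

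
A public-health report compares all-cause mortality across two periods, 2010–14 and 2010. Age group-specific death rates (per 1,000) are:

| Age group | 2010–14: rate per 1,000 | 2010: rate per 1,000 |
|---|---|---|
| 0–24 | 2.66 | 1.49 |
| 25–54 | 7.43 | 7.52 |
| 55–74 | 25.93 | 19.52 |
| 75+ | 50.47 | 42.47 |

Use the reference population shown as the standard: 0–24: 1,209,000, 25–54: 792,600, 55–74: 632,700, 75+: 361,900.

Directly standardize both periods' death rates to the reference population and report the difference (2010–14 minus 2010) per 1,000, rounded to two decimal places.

Standard total = 2,996,200; weights = 0.4035, 0.2645, 0.2112, 0.1208.
2010–14: 0.4035×2.66 + 0.2645×7.43 + 0.2112×25.93 + 0.1208×50.47 = 14.6105 per 1,000.
2010: 0.4035×1.49 + 0.2645×7.52 + 0.2112×19.52 + 0.1208×42.47 = 11.8423 per 1,000.
Difference = 14.6105 − 11.8423 = 2.7682.

2.77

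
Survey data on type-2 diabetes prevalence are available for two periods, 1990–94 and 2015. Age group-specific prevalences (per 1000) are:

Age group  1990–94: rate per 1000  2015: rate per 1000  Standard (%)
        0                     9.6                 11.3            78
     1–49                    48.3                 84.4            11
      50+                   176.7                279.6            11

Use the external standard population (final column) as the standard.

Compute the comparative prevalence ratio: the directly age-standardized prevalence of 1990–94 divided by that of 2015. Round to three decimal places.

0.660

Standard weights: 0.78, 0.11, 0.11.
1990–94: 0.7800×9.6 + 0.1100×48.3 + 0.1100×176.7 = 32.2380 per 1000.
2015: 0.7800×11.3 + 0.1100×84.4 + 0.1100×279.6 = 48.8540 per 1000.
Ratio = 32.2380 ÷ 48.8540 = 0.65988.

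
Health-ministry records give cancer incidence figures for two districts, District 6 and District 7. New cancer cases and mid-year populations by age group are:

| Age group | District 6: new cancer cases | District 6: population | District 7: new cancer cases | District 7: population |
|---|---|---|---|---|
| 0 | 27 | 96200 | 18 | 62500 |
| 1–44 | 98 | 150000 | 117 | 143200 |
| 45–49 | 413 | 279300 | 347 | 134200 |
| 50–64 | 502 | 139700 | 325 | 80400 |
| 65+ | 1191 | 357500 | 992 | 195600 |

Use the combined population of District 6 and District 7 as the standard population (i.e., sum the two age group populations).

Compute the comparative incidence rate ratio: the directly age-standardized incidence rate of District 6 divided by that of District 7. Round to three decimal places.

Age-specific rates per 100000 for District 6: 28.07, 65.33, 147.87, 359.34, 333.15.
For District 7: 28.80, 81.70, 258.57, 404.23, 507.16.
Combined standard total = 1638600; weights = 0.0969, 0.1789, 0.2523, 0.1343, 0.3375.
District 6: 0.0969×28.07 + 0.1789×65.33 + 0.2523×147.87 + 0.1343×359.34 + 0.3375×333.15 = 212.4427 per 100000.
District 7: 0.0969×28.80 + 0.1789×81.70 + 0.2523×258.57 + 0.1343×404.23 + 0.3375×507.16 = 308.1436 per 100000.
Ratio = 212.4427 ÷ 308.1436 = 0.68943.

0.689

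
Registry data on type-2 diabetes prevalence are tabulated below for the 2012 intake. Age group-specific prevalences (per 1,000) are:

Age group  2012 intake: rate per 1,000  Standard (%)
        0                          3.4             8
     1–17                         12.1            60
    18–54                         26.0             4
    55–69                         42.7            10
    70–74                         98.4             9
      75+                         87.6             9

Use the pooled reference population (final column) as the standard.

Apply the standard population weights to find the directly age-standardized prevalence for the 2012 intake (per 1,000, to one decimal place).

29.6

Standard weights: 0.08, 0.60, 0.04, 0.10, 0.09, 0.09.
Standardized rate: 0.0800×3.4 + 0.6000×12.1 + 0.0400×26.0 + 0.1000×42.7 + 0.0900×98.4 + 0.0900×87.6 = 29.5820 per 1,000.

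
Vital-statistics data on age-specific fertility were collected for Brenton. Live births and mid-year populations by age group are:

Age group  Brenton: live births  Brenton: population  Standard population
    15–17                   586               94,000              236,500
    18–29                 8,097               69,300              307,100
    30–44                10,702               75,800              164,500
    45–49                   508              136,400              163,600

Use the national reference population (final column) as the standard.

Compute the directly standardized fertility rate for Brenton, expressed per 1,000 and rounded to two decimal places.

Age-specific rates per 1,000 for Brenton: 6.234, 116.840, 141.187, 3.724.
Standard total = 871,700; weights = 0.2713, 0.3523, 0.1887, 0.1877.
Standardized rate: 0.2713×6.234 + 0.3523×116.840 + 0.1887×141.187 + 0.1877×3.724 = 70.1967 per 1,000.

70.20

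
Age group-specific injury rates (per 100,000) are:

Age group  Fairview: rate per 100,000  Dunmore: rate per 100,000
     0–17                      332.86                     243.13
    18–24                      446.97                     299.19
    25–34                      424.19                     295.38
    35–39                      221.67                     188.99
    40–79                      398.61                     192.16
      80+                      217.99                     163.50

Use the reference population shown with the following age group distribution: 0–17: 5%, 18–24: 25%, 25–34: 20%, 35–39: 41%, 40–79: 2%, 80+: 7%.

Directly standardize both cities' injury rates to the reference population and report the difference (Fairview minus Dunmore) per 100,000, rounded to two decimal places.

Standard weights: 0.05, 0.25, 0.20, 0.41, 0.02, 0.07.
Fairview: 0.0500×332.86 + 0.2500×446.97 + 0.2000×424.19 + 0.4100×221.67 + 0.0200×398.61 + 0.0700×217.99 = 327.3397 per 100,000.
Dunmore: 0.0500×243.13 + 0.2500×299.19 + 0.2000×295.38 + 0.4100×188.99 + 0.0200×192.16 + 0.0700×163.50 = 238.8041 per 100,000.
Difference = 327.3397 − 238.8041 = 88.5356.

88.54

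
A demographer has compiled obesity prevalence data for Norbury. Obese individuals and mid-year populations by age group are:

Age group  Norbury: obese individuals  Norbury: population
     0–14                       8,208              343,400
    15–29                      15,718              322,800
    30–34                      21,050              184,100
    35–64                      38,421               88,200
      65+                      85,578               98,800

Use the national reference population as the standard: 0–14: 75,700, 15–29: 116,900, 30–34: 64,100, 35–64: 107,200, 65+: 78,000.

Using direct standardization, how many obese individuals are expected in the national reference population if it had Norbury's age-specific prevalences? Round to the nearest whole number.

Age-specific rates per 1,000 for Norbury: 23.902, 48.693, 114.340, 435.612, 866.174.
Expected obese individuals = Σ (standard pop × age-specific rate ÷ 1,000)
= 75,700×23.902/1,000 + 116,900×48.693/1,000 + 64,100×114.340/1,000 + 107,200×435.612/1,000 + 78,000×866.174/1,000
= 1809.39 + 5692.18 + 7329.20 + 46697.63 + 67561.58 = 129089.98.

129090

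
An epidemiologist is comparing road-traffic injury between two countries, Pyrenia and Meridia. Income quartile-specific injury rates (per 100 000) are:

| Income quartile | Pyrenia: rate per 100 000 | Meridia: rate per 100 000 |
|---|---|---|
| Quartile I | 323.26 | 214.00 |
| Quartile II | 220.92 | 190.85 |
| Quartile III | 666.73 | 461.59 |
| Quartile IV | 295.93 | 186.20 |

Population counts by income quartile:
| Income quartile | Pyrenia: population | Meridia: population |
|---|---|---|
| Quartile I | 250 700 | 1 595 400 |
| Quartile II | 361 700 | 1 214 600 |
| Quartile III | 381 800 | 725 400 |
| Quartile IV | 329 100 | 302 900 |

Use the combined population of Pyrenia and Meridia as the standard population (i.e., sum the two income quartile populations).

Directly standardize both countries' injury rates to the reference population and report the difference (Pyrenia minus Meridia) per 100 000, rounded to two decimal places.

105.70

Combined standard total = 5 161 600; weights = 0.3577, 0.3054, 0.2145, 0.1224.
Pyrenia: 0.3577×323.26 + 0.3054×220.92 + 0.2145×666.73 + 0.1224×295.93 = 362.3368 per 100 000.
Meridia: 0.3577×214.00 + 0.3054×190.85 + 0.2145×461.59 + 0.1224×186.20 = 256.6361 per 100 000.
Difference = 362.3368 − 256.6361 = 105.7007.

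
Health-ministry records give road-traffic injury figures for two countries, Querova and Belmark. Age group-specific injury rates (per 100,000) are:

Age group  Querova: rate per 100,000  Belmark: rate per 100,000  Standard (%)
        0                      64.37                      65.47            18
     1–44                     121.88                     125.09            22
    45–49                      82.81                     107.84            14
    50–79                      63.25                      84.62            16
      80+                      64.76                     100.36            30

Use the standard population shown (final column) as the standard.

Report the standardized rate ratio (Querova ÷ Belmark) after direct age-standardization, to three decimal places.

0.811

Standard weights: 0.18, 0.22, 0.14, 0.16, 0.30.
Querova: 0.1800×64.37 + 0.2200×121.88 + 0.1400×82.81 + 0.1600×63.25 + 0.3000×64.76 = 79.5416 per 100,000.
Belmark: 0.1800×65.47 + 0.2200×125.09 + 0.1400×107.84 + 0.1600×84.62 + 0.3000×100.36 = 98.0492 per 100,000.
Ratio = 79.5416 ÷ 98.0492 = 0.81124.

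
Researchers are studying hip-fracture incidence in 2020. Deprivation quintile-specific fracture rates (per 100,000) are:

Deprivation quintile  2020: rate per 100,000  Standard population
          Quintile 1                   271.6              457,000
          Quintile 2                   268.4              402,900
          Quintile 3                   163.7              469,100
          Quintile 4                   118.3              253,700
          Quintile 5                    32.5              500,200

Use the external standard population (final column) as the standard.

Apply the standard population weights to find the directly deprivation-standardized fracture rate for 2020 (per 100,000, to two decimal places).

Standard total = 2,082,900; weights = 0.2194, 0.1934, 0.2252, 0.1218, 0.2401.
Standardized rate: 0.2194×271.6 + 0.1934×268.4 + 0.2252×163.7 + 0.1218×118.3 + 0.2401×32.5 = 170.5893 per 100,000.

170.59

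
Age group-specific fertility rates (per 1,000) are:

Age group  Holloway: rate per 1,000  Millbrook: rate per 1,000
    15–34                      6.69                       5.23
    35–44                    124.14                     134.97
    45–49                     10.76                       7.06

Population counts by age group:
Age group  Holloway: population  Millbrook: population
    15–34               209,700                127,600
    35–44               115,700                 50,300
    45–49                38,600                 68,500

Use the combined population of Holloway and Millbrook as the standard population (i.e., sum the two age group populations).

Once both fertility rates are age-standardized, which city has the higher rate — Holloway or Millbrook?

Combined standard total = 610,400; weights = 0.5526, 0.2720, 0.1755.
Holloway: 0.5526×6.69 + 0.2720×124.14 + 0.1755×10.76 = 39.3450 per 1,000.
Millbrook: 0.5526×5.23 + 0.2720×134.97 + 0.1755×7.06 = 40.8342 per 1,000.
The crude rates (44.45 vs 32.22) would put Holloway higher, but that reflects its age composition; once standardized to a common age structure, Millbrook has the higher underlying rate.

Millbrook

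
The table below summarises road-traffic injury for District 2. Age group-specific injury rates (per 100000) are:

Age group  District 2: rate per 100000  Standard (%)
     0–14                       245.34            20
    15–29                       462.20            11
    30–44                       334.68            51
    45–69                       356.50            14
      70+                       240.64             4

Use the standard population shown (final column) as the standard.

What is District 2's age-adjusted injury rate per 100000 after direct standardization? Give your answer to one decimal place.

Standard weights: 0.20, 0.11, 0.51, 0.14, 0.04.
Standardized rate: 0.2000×245.34 + 0.1100×462.20 + 0.5100×334.68 + 0.1400×356.50 + 0.0400×240.64 = 330.1324 per 100000.

330.1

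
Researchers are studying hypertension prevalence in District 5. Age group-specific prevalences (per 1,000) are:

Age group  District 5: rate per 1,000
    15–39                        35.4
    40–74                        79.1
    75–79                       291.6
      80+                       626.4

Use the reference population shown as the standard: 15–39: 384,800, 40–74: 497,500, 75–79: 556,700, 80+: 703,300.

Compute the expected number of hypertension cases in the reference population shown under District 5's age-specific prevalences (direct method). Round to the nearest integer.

Expected hypertension cases = Σ (standard pop × age-specific rate ÷ 1,000)
= 384,800×35.4/1,000 + 497,500×79.1/1,000 + 556,700×291.6/1,000 + 703,300×626.4/1,000
= 13621.92 + 39352.25 + 162333.72 + 440547.12 = 655855.01.

655855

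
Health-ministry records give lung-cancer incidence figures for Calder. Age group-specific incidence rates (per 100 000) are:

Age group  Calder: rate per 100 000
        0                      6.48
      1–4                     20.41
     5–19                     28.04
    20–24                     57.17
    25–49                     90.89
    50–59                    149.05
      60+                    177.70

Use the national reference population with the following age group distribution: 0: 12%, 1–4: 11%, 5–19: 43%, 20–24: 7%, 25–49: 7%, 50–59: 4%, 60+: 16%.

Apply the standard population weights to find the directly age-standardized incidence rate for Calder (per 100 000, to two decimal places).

Standard weights: 0.12, 0.11, 0.43, 0.07, 0.07, 0.04, 0.16.
Standardized rate: 0.1200×6.48 + 0.1100×20.41 + 0.4300×28.04 + 0.0700×57.17 + 0.0700×90.89 + 0.0400×149.05 + 0.1600×177.70 = 59.8381 per 100 000.

59.84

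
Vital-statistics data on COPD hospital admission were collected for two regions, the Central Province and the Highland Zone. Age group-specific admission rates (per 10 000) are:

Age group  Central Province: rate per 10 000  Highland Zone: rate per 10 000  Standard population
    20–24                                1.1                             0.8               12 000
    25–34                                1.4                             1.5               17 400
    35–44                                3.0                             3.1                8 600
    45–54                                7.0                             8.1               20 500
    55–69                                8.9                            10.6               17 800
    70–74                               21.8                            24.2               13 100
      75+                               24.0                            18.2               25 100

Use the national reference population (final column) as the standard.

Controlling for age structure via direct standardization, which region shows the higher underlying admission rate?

Central Province

Standard total = 114 500; weights = 0.1048, 0.1520, 0.0751, 0.1790, 0.1555, 0.1144, 0.2192.
The Central Province: 0.1048×1.1 + 0.1520×1.4 + 0.0751×3.0 + 0.1790×7.0 + 0.1555×8.9 + 0.1144×21.8 + 0.2192×24.0 = 10.9455 per 10 000.
The Highland Zone: 0.1048×0.8 + 0.1520×1.5 + 0.0751×3.1 + 0.1790×8.1 + 0.1555×10.6 + 0.1144×24.2 + 0.2192×18.2 = 10.4011 per 10 000.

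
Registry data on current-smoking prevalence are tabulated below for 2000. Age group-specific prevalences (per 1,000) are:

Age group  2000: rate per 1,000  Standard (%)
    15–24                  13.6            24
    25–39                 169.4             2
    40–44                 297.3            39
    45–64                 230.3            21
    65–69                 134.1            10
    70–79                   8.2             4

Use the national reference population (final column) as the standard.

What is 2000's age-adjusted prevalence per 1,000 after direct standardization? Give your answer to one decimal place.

184.7

Standard weights: 0.24, 0.02, 0.39, 0.21, 0.10, 0.04.
Standardized rate: 0.2400×13.6 + 0.0200×169.4 + 0.3900×297.3 + 0.2100×230.3 + 0.1000×134.1 + 0.0400×8.2 = 184.7000 per 1,000.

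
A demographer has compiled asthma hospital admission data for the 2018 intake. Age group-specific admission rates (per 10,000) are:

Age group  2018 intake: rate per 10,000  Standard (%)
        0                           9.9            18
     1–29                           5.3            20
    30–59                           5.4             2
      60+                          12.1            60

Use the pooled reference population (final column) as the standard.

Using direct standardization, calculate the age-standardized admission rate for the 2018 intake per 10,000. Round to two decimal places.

Standard weights: 0.18, 0.20, 0.02, 0.60.
Standardized rate: 0.1800×9.9 + 0.2000×5.3 + 0.0200×5.4 + 0.6000×12.1 = 10.2100 per 10,000.

10.21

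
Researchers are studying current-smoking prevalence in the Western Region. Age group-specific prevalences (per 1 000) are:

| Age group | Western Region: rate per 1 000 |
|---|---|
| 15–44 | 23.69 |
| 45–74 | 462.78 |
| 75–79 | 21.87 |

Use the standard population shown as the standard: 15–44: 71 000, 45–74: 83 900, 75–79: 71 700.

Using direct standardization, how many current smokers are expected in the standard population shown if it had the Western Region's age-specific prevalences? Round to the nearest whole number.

42077

Expected current smokers = Σ (standard pop × age-specific rate ÷ 1 000)
= 71 000×23.69/1 000 + 83 900×462.78/1 000 + 71 700×21.87/1 000
= 1681.99 + 38827.24 + 1568.08 = 42077.31.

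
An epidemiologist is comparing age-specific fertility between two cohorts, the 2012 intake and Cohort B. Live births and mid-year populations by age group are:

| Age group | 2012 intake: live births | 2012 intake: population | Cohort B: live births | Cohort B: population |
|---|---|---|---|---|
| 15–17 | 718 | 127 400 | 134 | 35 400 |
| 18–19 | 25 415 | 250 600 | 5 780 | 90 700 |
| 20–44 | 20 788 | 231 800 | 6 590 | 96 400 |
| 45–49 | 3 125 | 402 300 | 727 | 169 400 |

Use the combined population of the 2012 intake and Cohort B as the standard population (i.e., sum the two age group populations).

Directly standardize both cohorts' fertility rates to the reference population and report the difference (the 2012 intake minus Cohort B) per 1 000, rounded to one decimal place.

Age-specific rates per 1 000 for the 2012 intake: 5.636, 101.417, 89.681, 7.768.
For Cohort B: 3.785, 63.727, 68.361, 4.292.
Combined standard total = 1 404 000; weights = 0.1160, 0.2431, 0.2338, 0.4072.
The 2012 intake: 0.1160×5.636 + 0.2431×101.417 + 0.2338×89.681 + 0.4072×7.768 = 49.4338 per 1 000.
Cohort B: 0.1160×3.785 + 0.2431×63.727 + 0.2338×68.361 + 0.4072×4.292 = 33.6579 per 1 000.
Difference = 49.4338 − 33.6579 = 15.7759.

15.8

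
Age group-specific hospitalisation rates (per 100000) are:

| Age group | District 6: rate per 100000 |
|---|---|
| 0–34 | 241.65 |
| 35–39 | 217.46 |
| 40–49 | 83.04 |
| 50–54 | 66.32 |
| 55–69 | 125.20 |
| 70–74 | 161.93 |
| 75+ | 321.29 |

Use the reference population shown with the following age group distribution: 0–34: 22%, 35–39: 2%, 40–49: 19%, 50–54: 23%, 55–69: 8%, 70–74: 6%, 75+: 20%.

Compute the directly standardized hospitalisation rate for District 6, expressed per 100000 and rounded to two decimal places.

172.53

Standard weights: 0.22, 0.02, 0.19, 0.23, 0.08, 0.06, 0.20.
Standardized rate: 0.2200×241.65 + 0.0200×217.46 + 0.1900×83.04 + 0.2300×66.32 + 0.0800×125.20 + 0.0600×161.93 + 0.2000×321.29 = 172.5332 per 100000.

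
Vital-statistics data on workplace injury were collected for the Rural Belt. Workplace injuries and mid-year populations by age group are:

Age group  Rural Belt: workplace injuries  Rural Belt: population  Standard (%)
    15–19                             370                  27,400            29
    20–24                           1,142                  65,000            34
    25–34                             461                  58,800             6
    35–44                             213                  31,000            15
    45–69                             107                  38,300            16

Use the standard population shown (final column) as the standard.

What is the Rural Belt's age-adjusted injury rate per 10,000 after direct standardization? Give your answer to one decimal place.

Age-specific rates per 10,000 for the Rural Belt: 135.04, 175.69, 78.40, 68.71, 27.94.
Standard weights: 0.29, 0.34, 0.06, 0.15, 0.16.
Standardized rate: 0.2900×135.04 + 0.3400×175.69 + 0.0600×78.40 + 0.1500×68.71 + 0.1600×27.94 = 118.3765 per 10,000.

118.4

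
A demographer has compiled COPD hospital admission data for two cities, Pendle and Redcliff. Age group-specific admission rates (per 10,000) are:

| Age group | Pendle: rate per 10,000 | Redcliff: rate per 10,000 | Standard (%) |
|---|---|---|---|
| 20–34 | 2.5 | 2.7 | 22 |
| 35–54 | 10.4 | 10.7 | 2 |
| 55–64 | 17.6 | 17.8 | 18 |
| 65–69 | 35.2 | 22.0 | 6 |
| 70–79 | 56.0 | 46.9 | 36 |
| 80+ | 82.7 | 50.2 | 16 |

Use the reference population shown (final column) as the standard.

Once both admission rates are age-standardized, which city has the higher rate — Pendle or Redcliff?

Pendle

Standard weights: 0.22, 0.02, 0.18, 0.06, 0.36, 0.16.
Pendle: 0.2200×2.5 + 0.0200×10.4 + 0.1800×17.6 + 0.0600×35.2 + 0.3600×56.0 + 0.1600×82.7 = 39.4300 per 10,000.
Redcliff: 0.2200×2.7 + 0.0200×10.7 + 0.1800×17.8 + 0.0600×22.0 + 0.3600×46.9 + 0.1600×50.2 = 30.2480 per 10,000.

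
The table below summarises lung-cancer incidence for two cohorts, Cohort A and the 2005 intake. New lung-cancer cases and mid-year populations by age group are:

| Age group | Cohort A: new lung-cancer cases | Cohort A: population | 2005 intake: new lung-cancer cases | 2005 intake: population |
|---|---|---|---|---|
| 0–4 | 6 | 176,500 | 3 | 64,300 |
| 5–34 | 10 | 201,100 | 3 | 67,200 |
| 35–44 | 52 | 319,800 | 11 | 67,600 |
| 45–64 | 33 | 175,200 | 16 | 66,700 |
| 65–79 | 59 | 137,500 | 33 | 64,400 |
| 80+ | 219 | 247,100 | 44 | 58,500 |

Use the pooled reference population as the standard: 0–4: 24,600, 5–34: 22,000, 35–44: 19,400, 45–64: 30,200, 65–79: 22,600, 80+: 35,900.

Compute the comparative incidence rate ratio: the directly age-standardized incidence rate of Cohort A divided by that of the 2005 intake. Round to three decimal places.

1.023

Age-specific rates per 100,000 for Cohort A: 3.40, 4.97, 16.26, 18.84, 42.91, 88.63.
For the 2005 intake: 4.67, 4.46, 16.27, 23.99, 51.24, 75.21.
Standard total = 154,700; weights = 0.1590, 0.1422, 0.1254, 0.1952, 0.1461, 0.2321.
Cohort A: 0.1590×3.40 + 0.1422×4.97 + 0.1254×16.26 + 0.1952×18.84 + 0.1461×42.91 + 0.2321×88.63 = 33.7996 per 100,000.
The 2005 intake: 0.1590×4.67 + 0.1422×4.46 + 0.1254×16.27 + 0.1952×23.99 + 0.1461×51.24 + 0.2321×75.21 = 33.0404 per 100,000.
Ratio = 33.7996 ÷ 33.0404 = 1.02298.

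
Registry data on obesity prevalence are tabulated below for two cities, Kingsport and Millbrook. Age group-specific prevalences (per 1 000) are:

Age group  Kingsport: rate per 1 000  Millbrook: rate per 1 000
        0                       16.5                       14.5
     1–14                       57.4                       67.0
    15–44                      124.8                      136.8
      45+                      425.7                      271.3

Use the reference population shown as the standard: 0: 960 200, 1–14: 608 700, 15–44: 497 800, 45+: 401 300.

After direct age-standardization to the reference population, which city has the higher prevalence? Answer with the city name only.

Standard total = 2 468 000; weights = 0.3891, 0.2466, 0.2017, 0.1626.
Kingsport: 0.3891×16.5 + 0.2466×57.4 + 0.2017×124.8 + 0.1626×425.7 = 114.9682 per 1 000.
Millbrook: 0.3891×14.5 + 0.2466×67.0 + 0.2017×136.8 + 0.1626×271.3 = 93.8726 per 1 000.

Kingsport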